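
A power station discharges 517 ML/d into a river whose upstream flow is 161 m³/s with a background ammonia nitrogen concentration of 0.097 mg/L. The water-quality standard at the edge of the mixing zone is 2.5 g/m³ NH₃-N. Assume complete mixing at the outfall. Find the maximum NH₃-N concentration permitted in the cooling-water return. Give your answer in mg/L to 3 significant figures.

517 ML/d = 5.984 m³/s.
Mass balance: 2.5·167 = 5.984·Cₑ + 161·0.097.
Cₑ = (417.5 − 15.62) / 5.984 = 67.16 mg/L.

67.2 mg/L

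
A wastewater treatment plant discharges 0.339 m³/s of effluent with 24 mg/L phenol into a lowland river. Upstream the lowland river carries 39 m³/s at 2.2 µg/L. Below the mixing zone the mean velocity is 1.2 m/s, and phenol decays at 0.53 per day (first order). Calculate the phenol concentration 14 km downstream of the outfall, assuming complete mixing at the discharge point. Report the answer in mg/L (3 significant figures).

2.2 µg/L = 0.0022 mg/L.
After complete mixing, C₀ = (0.339·24 + 39·0.0022) / 39.34 = 0.209 mg/L.
Travel time t = 1.4e+04 m / 1.2 m/s = 1.167e+04 s = 0.135 d.
C = 0.209·exp(−0.53·0.135) = 0.209·0.9309 = 0.1946 mg/L.

0.195 mg/L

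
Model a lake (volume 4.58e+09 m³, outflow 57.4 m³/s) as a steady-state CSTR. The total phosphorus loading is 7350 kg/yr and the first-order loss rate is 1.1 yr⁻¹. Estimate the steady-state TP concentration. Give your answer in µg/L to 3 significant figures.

1.07 µg/L

Outflow Q = 57.4 m³/s × 3.156e+07 s/yr = 1.811e+09 m³/yr.
Steady-state CSTR mass balance: W = Q·C + k·V·C, so C = W/(Q + kV).
Q + kV = 1.811e+09 + 1.1·4.58e+09 = 6.849e+09 m³/yr.
C = 7350/6.849e+09 = 1.073e-06 kg/m³ = 0.001073 mg/L = 1.073 µg/L.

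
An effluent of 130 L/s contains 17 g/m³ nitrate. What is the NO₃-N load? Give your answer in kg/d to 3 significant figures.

130 L/s = 0.13 m³/s.
Mass flux = Q·C = 0.13 m³/s × 17 g/m³ = 2.21 g/s.
= 2.21 g/s × 86.4 = 190.9 kg/d.

191 kg/d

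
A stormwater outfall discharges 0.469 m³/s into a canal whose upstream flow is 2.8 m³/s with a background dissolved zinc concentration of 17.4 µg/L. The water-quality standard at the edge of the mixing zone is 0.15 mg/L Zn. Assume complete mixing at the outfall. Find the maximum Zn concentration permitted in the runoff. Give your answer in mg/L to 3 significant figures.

0.942 mg/L

17.4 µg/L = 0.0174 mg/L.
Mass balance: 0.15·3.269 = 0.469·Cₑ + 2.8·0.0174.
Cₑ = (0.4903 − 0.04872) / 0.469 = 0.9416 mg/L.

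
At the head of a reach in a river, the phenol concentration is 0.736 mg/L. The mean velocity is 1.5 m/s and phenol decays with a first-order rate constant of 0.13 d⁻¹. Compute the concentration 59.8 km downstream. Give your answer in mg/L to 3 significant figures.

Travel time t = 59.8 km / 1.5 m/s = 5.98e+04/1.5 = 3.987e+04 s = 0.4614 d.
First-order decay: C = 0.736·exp(−0.13·0.4614) = 0.736·0.9418 = 0.6931 mg/L.

0.693 mg/L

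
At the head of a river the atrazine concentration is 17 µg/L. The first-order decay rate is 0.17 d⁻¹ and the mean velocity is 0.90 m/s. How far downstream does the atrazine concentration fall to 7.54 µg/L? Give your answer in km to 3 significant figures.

From C = C₀·e^(−kt), t = ln(C₀/C)/k = ln(17/7.54)/0.17 = 0.813/0.17 = 4.782 d.
Distance = v·t = 0.90 m/s × 4.132e+05 s = 3.719e+05 m = 371.9 km.

372 km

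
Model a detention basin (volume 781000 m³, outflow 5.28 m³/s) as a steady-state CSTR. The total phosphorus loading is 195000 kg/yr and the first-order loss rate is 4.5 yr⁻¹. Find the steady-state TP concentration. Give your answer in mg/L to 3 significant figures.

Outflow Q = 5.28 m³/s × 3.156e+07 s/yr = 1.666e+08 m³/yr.
Steady-state CSTR mass balance: W = Q·C + k·V·C, so C = W/(Q + kV).
Q + kV = 1.666e+08 + 4.5·781000 = 1.701e+08 m³/yr.
C = 195000/1.701e+08 = 0.001146 kg/m³ = 1.146 mg/L.

1.15 mg/L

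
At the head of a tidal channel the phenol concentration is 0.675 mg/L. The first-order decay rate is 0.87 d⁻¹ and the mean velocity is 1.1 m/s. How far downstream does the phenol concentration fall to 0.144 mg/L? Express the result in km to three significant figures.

169 km

From C = C₀·e^(−kt), t = ln(C₀/C)/k = ln(0.675/0.144)/0.87 = 1.545/0.87 = 1.776 d.
Distance = v·t = 1.1 m/s × 1.534e+05 s = 1.688e+05 m = 168.8 km.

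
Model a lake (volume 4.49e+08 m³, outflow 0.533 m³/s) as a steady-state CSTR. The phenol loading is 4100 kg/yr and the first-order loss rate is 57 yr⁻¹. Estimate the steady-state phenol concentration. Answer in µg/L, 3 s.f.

0.160 µg/L

Outflow Q = 0.533 m³/s × 3.156e+07 s/yr = 1.682e+07 m³/yr.
Steady-state CSTR mass balance: W = Q·C + k·V·C, so C = W/(Q + kV).
Q + kV = 1.682e+07 + 57·4.49e+08 = 2.561e+10 m³/yr.
C = 4100/2.561e+10 = 1.601e-07 kg/m³ = 0.0001601 mg/L = 0.1601 µg/L.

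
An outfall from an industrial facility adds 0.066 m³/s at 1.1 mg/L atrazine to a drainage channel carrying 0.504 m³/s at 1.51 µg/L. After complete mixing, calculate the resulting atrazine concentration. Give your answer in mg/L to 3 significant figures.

1.51 µg/L = 0.00151 mg/L.
Flow-weighted mixing gives C = (0.066·1.1 + 0.504·0.00151) / (0.066 + 0.504) = 0.07336/0.57 = 0.1287 mg/L.

0.129 mg/L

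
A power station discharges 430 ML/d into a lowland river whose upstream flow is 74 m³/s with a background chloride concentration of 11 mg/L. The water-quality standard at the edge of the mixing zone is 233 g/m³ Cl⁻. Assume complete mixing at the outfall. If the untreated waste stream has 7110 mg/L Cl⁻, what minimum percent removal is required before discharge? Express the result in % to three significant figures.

430 ML/d = 4.977 m³/s.
Mass balance: 233·78.98 = 4.977·Cₑ + 74·11.
Cₑ = (1.84e+04 − 814) / 4.977 = 3534 mg/L.
Required removal = 1 − 3534/7110 = 50.3 %.

50.3 %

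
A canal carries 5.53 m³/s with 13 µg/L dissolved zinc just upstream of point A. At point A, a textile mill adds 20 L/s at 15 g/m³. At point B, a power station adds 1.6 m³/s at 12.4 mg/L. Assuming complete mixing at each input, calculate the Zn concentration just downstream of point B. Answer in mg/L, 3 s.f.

13 µg/L = 0.013 mg/L.
20 L/s = 0.02 m³/s.
After input A: C = (5.53·0.013 + 0.02·15) / 5.55 = 0.06701 mg/L.
After input B: C = (5.55·0.06701 + 1.6·12.4) / 7.15 = 2.827 mg/L.

2.83 mg/L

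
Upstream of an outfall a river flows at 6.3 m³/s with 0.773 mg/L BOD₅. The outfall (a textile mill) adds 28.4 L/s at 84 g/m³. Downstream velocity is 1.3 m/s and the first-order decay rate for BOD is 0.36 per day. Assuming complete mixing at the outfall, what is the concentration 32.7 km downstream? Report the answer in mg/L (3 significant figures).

28.4 L/s = 0.0284 m³/s.
After complete mixing, C₀ = (0.0284·84 + 6.3·0.773) / 6.328 = 1.146 mg/L.
Travel time t = 3.27e+04 m / 1.3 m/s = 2.515e+04 s = 0.2911 d.
C = 1.146·exp(−0.36·0.2911) = 1.146·0.9005 = 1.032 mg/L.

1.03 mg/L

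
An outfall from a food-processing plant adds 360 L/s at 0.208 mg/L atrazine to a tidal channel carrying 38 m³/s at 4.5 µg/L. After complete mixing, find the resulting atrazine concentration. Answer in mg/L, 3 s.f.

0.00641 mg/L

360 L/s = 0.36 m³/s.
4.5 µg/L = 0.0045 mg/L.
By mass balance at complete mixing, C = (0.36·0.208 + 38·0.0045) / (0.36 + 38) = 0.2459/38.36 = 0.00641 mg/L.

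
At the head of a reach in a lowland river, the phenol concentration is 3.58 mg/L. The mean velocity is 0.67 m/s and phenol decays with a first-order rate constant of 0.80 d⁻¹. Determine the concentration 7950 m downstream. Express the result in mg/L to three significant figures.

Travel time t = 7950 m / 0.67 m/s = 7950/0.67 = 1.187e+04 s = 0.1373 d.
First-order decay: C = 3.58·exp(−0.80·0.1373) = 3.58·0.896 = 3.208 mg/L.

3.21 mg/L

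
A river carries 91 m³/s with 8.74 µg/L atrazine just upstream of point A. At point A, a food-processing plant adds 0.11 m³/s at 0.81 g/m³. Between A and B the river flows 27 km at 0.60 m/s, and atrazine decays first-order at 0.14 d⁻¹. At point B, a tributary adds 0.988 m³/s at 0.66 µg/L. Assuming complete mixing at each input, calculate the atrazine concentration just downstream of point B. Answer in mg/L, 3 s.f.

0.00894 mg/L

8.74 µg/L = 0.00874 mg/L.
After input A: C = (91·0.00874 + 0.11·0.81) / 91.11 = 0.009707 mg/L.
Over the 27 km reach to input B (t = 4.5e+04 s = 0.5208 d), decay gives C = 0.009707·exp(−0.14·0.5208) = 0.009025 mg/L.
0.66 µg/L = 0.00066 mg/L.
After input B: C = (91.11·0.009025 + 0.988·0.00066) / 92.1 = 0.008935 mg/L.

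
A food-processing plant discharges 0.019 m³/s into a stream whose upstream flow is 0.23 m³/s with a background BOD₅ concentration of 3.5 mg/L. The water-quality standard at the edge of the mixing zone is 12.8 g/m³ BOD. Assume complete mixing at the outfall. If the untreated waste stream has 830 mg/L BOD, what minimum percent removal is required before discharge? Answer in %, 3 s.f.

84.9 %

Mass balance: 12.8·0.249 = 0.019·Cₑ + 0.23·3.5.
Cₑ = (3.187 − 0.805) / 0.019 = 125.4 mg/L.
Required removal = 1 − 125.4/830 = 84.89 %.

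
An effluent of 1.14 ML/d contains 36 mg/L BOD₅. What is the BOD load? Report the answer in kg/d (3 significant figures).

1.14 ML/d = 0.01319 m³/s.
Mass flux = Q·C = 0.01319 m³/s × 36 g/m³ = 0.475 g/s.
= 0.475 g/s × 86.4 = 41.04 kg/d.

41.0 kg/d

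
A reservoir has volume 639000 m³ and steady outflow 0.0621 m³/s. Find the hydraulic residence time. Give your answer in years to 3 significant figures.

Q = 0.0621 m³/s × 3.156e+07 s/yr = 1.96e+06 m³/yr.
Hydraulic residence time τ = V/Q = 639000/1.96e+06 = 0.3261 yr.

0.326 yr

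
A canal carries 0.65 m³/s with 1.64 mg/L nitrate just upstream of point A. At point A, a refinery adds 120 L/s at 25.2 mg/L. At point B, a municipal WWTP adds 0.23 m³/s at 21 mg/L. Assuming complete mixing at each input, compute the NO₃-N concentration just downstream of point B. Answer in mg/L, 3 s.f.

8.92 mg/L

120 L/s = 0.12 m³/s.
After input A: C = (0.65·1.64 + 0.12·25.2) / 0.77 = 5.312 mg/L.
After input B: C = (0.77·5.312 + 0.23·21) / 1 = 8.92 mg/L.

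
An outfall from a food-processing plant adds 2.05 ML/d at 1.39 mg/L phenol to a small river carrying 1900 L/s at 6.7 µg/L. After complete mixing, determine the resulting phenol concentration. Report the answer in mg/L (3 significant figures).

2.05 ML/d = 0.02373 m³/s.
1900 L/s = 1.9 m³/s.
6.7 µg/L = 0.0067 mg/L.
Flow-weighted mixing gives C = (0.02373·1.39 + 1.9·0.0067) / (0.02373 + 1.9) = 0.04571/1.924 = 0.02376 mg/L.

0.0238 mg/L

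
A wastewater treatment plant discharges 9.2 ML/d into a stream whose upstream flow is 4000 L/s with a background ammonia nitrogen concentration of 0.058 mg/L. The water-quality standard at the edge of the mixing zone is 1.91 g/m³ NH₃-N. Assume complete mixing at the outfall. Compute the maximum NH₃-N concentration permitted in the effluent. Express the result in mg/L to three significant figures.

9.2 ML/d = 0.1065 m³/s.
4000 L/s = 4 m³/s.
Mass balance: 1.91·4.106 = 0.1065·Cₑ + 4·0.058.
Cₑ = (7.843 − 0.232) / 0.1065 = 71.48 mg/L.

71.5 mg/L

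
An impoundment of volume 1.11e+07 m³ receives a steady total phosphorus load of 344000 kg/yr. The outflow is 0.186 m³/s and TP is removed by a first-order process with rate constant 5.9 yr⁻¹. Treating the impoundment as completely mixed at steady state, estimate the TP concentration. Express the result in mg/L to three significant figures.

Outflow Q = 0.186 m³/s × 3.156e+07 s/yr = 5.87e+06 m³/yr.
Steady-state CSTR mass balance: W = Q·C + k·V·C, so C = W/(Q + kV).
Q + kV = 5.87e+06 + 5.9·1.11e+07 = 7.136e+07 m³/yr.
C = 344000/7.136e+07 = 0.004821 kg/m³ = 4.821 mg/L.

4.82 mg/L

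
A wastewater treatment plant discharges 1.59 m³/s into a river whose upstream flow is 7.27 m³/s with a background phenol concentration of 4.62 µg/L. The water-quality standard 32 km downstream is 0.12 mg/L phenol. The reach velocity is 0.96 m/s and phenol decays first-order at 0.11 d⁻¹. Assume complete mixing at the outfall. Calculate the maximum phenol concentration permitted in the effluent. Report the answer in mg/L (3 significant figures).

4.62 µg/L = 0.00462 mg/L.
Travel time to the compliance point: t = 3.2e+04/0.96 = 3.333e+04 s = 0.3858 d; decay factor exp(−0.11·0.3858) = 0.9584.
So the concentration just after mixing may be at most 0.12/0.9584 = 0.1252 mg/L.
Mass balance: 0.1252·8.86 = 1.59·Cₑ + 7.27·0.00462.
Cₑ = (1.109 − 0.03359) / 1.59 = 0.6765 mg/L.

0.677 mg/L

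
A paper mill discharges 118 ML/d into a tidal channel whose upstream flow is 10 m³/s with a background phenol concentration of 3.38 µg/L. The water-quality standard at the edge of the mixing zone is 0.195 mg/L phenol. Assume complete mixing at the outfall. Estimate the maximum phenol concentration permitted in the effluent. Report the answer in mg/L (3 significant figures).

118 ML/d = 1.366 m³/s.
3.38 µg/L = 0.00338 mg/L.
Mass balance: 0.195·11.37 = 1.366·Cₑ + 10·0.00338.
Cₑ = (2.216 − 0.0338) / 1.366 = 1.598 mg/L.

1.60 mg/L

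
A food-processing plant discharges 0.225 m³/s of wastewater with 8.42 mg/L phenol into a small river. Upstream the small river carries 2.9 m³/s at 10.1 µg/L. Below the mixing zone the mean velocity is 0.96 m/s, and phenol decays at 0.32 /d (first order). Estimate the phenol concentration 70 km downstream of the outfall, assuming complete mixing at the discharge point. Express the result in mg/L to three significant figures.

0.470 mg/L

10.1 µg/L = 0.0101 mg/L.
After complete mixing, C₀ = (0.225·8.42 + 2.9·0.0101) / 3.125 = 0.6156 mg/L.
Travel time t = 7e+04 m / 0.96 m/s = 7.292e+04 s = 0.8439 d.
C = 0.6156·exp(−0.32·0.8439) = 0.6156·0.7633 = 0.4699 mg/L.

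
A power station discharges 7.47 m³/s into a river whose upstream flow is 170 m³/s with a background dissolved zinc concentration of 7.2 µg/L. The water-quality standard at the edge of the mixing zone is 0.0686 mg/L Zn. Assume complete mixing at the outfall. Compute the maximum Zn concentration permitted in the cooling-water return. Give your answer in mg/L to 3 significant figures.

1.47 mg/L

7.2 µg/L = 0.0072 mg/L.
Mass balance: 0.0686·177.5 = 7.47·Cₑ + 170·0.0072.
Cₑ = (12.17 − 1.224) / 7.47 = 1.466 mg/L.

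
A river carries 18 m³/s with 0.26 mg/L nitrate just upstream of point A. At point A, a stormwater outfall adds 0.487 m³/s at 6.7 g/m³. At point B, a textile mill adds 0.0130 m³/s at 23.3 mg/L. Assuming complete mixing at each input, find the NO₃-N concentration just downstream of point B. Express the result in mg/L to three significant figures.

0.446 mg/L

After input A: C = (18·0.26 + 0.487·6.7) / 18.49 = 0.4296 mg/L.
After input B: C = (18.49·0.4296 + 0.013·23.3) / 18.5 = 0.4457 mg/L.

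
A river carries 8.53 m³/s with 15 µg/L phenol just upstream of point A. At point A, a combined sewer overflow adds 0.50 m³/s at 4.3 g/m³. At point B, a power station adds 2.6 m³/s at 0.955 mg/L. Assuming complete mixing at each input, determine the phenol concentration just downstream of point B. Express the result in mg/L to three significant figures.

15 µg/L = 0.015 mg/L.
After input A: C = (8.53·0.015 + 0.5·4.3) / 9.03 = 0.2523 mg/L.
After input B: C = (9.03·0.2523 + 2.6·0.955) / 11.63 = 0.4094 mg/L.

0.409 mg/L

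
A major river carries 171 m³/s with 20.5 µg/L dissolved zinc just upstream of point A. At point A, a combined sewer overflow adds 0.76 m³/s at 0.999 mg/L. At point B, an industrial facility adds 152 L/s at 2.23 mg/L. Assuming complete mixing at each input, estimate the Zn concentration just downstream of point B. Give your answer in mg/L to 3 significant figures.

0.0268 mg/L

20.5 µg/L = 0.0205 mg/L.
After input A: C = (171·0.0205 + 0.76·0.999) / 171.8 = 0.02483 mg/L.
152 L/s = 0.152 m³/s.
After input B: C = (171.8·0.02483 + 0.152·2.23) / 171.9 = 0.02678 mg/L.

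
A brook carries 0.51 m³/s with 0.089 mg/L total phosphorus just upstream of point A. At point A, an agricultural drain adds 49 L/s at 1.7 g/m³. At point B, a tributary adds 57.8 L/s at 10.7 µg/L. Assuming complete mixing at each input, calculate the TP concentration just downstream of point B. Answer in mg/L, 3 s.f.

49 L/s = 0.049 m³/s.
After input A: C = (0.51·0.089 + 0.049·1.7) / 0.559 = 0.2302 mg/L.
57.8 L/s = 0.0578 m³/s.
10.7 µg/L = 0.0107 mg/L.
After input B: C = (0.559·0.2302 + 0.0578·0.0107) / 0.6168 = 0.2096 mg/L.

0.210 mg/L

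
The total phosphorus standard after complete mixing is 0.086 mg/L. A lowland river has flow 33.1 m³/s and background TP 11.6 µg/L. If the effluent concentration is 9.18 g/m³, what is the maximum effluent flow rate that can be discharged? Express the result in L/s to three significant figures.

11.6 µg/L = 0.0116 mg/L.
Mass balance at complete mixing: C_std·(Q_w + Q_r) = Q_w·C_e + Q_r·C_b.
Rearranging, Q_w = Q_r·(C_std − C_b)/(C_e − C_std) = 33.1·(0.086 − 0.0116) / (9.18 − 0.086) = 0.2708 m³/s.
= 270.8 L/s.

271 L/s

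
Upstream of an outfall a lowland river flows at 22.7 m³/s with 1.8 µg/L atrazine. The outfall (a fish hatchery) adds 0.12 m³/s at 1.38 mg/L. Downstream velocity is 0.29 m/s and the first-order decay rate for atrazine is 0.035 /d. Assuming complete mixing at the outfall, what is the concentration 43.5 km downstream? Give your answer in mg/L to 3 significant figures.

1.8 µg/L = 0.0018 mg/L.
After complete mixing, C₀ = (0.12·1.38 + 22.7·0.0018) / 22.82 = 0.009047 mg/L.
Travel time t = 4.35e+04 m / 0.29 m/s = 1.5e+05 s = 1.736 d.
C = 0.009047·exp(−0.035·1.736) = 0.009047·0.941 = 0.008514 mg/L.

0.00851 mg/L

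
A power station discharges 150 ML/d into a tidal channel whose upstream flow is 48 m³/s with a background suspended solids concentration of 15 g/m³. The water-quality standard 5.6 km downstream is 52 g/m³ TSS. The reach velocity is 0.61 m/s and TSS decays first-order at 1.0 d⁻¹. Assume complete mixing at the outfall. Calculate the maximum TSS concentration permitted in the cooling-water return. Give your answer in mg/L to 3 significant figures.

150 ML/d = 1.736 m³/s.
Travel time to the compliance point: t = 5600/0.61 = 9180 s = 0.1063 d; decay factor exp(−1.0·0.1063) = 0.8992.
So the concentration just after mixing may be at most 52/0.8992 = 57.83 mg/L.
Mass balance: 57.83·49.74 = 1.736·Cₑ + 48·15.
Cₑ = (2876 − 720) / 1.736 = 1242 mg/L.

1240 mg/L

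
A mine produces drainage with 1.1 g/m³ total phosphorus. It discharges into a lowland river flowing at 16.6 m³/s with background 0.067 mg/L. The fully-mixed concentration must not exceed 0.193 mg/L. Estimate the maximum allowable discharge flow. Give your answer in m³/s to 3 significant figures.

Mass balance at complete mixing: C_std·(Q_w + Q_r) = Q_w·C_e + Q_r·C_b.
Rearranging, Q_w = Q_r·(C_std − C_b)/(C_e − C_std) = 16.6·(0.193 − 0.067) / (1.1 − 0.193) = 2.306 m³/s.

2.31 m³/s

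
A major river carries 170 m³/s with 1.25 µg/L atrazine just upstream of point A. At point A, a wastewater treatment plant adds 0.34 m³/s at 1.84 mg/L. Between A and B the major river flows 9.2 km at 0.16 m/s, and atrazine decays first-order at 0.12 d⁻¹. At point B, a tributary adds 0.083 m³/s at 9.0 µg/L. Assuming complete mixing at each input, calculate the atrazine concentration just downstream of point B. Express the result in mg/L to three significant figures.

0.00454 mg/L

1.25 µg/L = 0.00125 mg/L.
After input A: C = (170·0.00125 + 0.34·1.84) / 170.3 = 0.00492 mg/L.
Over the 9.2 km reach to input B (t = 5.75e+04 s = 0.6655 d), decay gives C = 0.00492·exp(−0.12·0.6655) = 0.004543 mg/L.
9.0 µg/L = 0.009 mg/L.
After input B: C = (170.3·0.004543 + 0.083·0.009) / 170.4 = 0.004545 mg/L.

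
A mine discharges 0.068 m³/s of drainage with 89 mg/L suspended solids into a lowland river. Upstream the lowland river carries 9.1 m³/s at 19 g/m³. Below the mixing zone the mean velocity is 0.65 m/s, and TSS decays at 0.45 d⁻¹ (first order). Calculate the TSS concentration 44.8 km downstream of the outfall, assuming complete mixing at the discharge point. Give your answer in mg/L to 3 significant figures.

13.6 mg/L

After complete mixing, C₀ = (0.068·89 + 9.1·19) / 9.168 = 19.52 mg/L.
Travel time t = 4.48e+04 m / 0.65 m/s = 6.892e+04 s = 0.7977 d.
C = 19.52·exp(−0.45·0.7977) = 19.52·0.6984 = 13.63 mg/L.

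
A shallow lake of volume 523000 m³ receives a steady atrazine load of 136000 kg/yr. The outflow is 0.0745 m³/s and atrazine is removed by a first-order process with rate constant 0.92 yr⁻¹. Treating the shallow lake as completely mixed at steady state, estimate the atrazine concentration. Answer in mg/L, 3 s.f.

Outflow Q = 0.0745 m³/s × 3.156e+07 s/yr = 2.351e+06 m³/yr.
Steady-state CSTR mass balance: W = Q·C + k·V·C, so C = W/(Q + kV).
Q + kV = 2.351e+06 + 0.92·523000 = 2.832e+06 m³/yr.
C = 136000/2.832e+06 = 0.04802 kg/m³ = 48.02 mg/L.

48.0 mg/L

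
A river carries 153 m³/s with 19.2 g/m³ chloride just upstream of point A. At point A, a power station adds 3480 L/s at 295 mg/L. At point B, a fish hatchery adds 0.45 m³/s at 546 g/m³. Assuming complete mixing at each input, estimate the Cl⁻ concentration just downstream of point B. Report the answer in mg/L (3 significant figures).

26.8 mg/L

3480 L/s = 3.48 m³/s.
After input A: C = (153·19.2 + 3.48·295) / 156.5 = 25.33 mg/L.
After input B: C = (156.5·25.33 + 0.45·546) / 156.9 = 26.83 mg/L.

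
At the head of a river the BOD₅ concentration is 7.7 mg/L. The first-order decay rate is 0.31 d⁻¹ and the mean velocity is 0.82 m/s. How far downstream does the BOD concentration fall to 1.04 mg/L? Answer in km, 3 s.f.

458 km

From C = C₀·e^(−kt), t = ln(C₀/C)/k = ln(7.7/1.04)/0.31 = 2.002/0.31 = 6.458 d.
Distance = v·t = 0.82 m/s × 5.58e+05 s = 4.575e+05 m = 457.5 km.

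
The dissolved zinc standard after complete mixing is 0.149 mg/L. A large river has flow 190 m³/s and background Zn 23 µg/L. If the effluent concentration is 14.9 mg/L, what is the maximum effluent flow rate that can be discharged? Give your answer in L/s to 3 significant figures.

1620 L/s

23 µg/L = 0.023 mg/L.
Mass balance at complete mixing: C_std·(Q_w + Q_r) = Q_w·C_e + Q_r·C_b.
Rearranging, Q_w = Q_r·(C_std − C_b)/(C_e − C_std) = 190·(0.149 − 0.023) / (14.9 − 0.149) = 1.623 m³/s.
= 1623 L/s.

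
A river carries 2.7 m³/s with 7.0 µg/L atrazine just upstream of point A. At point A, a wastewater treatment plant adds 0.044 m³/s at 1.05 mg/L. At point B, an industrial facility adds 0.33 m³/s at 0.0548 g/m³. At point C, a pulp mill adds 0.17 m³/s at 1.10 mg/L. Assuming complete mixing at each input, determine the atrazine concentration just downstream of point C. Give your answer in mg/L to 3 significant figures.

7.0 µg/L = 0.007 mg/L.
After input A: C = (2.7·0.007 + 0.044·1.05) / 2.744 = 0.02372 mg/L.
After input B: C = (2.744·0.02372 + 0.33·0.0548) / 3.074 = 0.02706 mg/L.
After input C: C = (3.074·0.02706 + 0.17·1.1) / 3.244 = 0.08329 mg/L.

0.0833 mg/L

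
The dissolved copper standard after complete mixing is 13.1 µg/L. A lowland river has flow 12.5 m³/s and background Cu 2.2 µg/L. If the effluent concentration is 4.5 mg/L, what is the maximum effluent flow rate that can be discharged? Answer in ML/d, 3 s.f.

2.62 ML/d

2.2 µg/L = 0.0022 mg/L.
13.1 µg/L = 0.0131 mg/L.
Mass balance at complete mixing: C_std·(Q_w + Q_r) = Q_w·C_e + Q_r·C_b.
Rearranging, Q_w = Q_r·(C_std − C_b)/(C_e − C_std) = 12.5·(0.0131 − 0.0022) / (4.5 − 0.0131) = 0.03037 m³/s.
= 2.624 ML/d.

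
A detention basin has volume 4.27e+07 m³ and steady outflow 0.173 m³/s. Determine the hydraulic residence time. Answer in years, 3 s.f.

7.82 yr

Q = 0.173 m³/s × 3.156e+07 s/yr = 5.459e+06 m³/yr.
Hydraulic residence time τ = V/Q = 4.27e+07/5.459e+06 = 7.821 yr.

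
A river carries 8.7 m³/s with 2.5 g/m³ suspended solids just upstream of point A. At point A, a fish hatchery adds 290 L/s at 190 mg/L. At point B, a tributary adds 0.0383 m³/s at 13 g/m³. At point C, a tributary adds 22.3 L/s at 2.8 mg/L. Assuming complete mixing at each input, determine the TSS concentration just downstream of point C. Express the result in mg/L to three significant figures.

290 L/s = 0.29 m³/s.
After input A: C = (8.7·2.5 + 0.29·190) / 8.99 = 8.548 mg/L.
After input B: C = (8.99·8.548 + 0.0383·13) / 9.028 = 8.567 mg/L.
22.3 L/s = 0.0223 m³/s.
After input C: C = (9.028·8.567 + 0.0223·2.8) / 9.051 = 8.553 mg/L.

8.55 mg/L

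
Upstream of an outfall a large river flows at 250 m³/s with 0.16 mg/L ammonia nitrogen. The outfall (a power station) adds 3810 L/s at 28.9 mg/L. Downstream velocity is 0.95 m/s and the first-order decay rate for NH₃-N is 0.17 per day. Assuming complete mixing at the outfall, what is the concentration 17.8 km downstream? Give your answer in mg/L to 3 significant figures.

0.570 mg/L

3810 L/s = 3.81 m³/s.
After complete mixing, C₀ = (3.81·28.9 + 250·0.16) / 253.8 = 0.5914 mg/L.
Travel time t = 1.78e+04 m / 0.95 m/s = 1.874e+04 s = 0.2169 d.
C = 0.5914·exp(−0.17·0.2169) = 0.5914·0.9638 = 0.57 mg/L.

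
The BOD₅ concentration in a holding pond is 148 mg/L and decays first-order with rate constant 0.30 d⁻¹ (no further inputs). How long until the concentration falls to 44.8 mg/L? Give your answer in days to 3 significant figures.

3.98 d

t = ln(C₀/C)/k = ln(148/44.8)/0.30 = 1.195/0.30 = 3.983 d.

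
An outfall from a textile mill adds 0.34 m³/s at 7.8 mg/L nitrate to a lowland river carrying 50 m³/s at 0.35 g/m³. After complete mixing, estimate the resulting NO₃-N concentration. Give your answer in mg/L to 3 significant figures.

Flow-weighted mixing gives C = (0.34·7.8 + 50·0.35) / (0.34 + 50) = 20.15/50.34 = 0.4003 mg/L.

0.400 mg/L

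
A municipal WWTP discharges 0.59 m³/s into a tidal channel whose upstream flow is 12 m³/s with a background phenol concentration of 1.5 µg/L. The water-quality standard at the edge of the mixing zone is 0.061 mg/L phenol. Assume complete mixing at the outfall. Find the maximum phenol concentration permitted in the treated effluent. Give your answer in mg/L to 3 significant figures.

1.5 µg/L = 0.0015 mg/L.
Mass balance: 0.061·12.59 = 0.59·Cₑ + 12·0.0015.
Cₑ = (0.768 − 0.018) / 0.59 = 1.271 mg/L.

1.27 mg/L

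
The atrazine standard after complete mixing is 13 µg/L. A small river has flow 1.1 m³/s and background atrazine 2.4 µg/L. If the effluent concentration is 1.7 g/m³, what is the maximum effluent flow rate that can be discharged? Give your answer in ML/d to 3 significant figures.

2.4 µg/L = 0.0024 mg/L.
13 µg/L = 0.013 mg/L.
Mass balance at complete mixing: C_std·(Q_w + Q_r) = Q_w·C_e + Q_r·C_b.
Rearranging, Q_w = Q_r·(C_std − C_b)/(C_e − C_std) = 1.1·(0.013 − 0.0024) / (1.7 − 0.013) = 0.006912 m³/s.
= 0.5972 ML/d.

0.597 ML/d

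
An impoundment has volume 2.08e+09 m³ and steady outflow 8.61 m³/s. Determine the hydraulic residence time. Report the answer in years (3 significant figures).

7.66 yr

Q = 8.61 m³/s × 3.156e+07 s/yr = 2.717e+08 m³/yr.
Hydraulic residence time τ = V/Q = 2.08e+09/2.717e+08 = 7.655 yr.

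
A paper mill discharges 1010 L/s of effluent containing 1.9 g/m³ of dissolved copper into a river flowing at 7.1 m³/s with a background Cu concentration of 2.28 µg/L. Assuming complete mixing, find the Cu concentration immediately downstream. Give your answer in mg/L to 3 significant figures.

1010 L/s = 1.01 m³/s.
2.28 µg/L = 0.00228 mg/L.
Flow-weighted mixing gives C = (1.01·1.9 + 7.1·0.00228) / (1.01 + 7.1) = 1.935/8.11 = 0.2386 mg/L.

0.239 mg/L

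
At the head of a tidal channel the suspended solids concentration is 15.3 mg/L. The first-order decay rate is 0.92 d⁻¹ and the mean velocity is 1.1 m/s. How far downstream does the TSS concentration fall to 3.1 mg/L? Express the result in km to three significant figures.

165 km

From C = C₀·e^(−kt), t = ln(C₀/C)/k = ln(15.3/3.1)/0.92 = 1.596/0.92 = 1.735 d.
Distance = v·t = 1.1 m/s × 1.499e+05 s = 1.649e+05 m = 164.9 km.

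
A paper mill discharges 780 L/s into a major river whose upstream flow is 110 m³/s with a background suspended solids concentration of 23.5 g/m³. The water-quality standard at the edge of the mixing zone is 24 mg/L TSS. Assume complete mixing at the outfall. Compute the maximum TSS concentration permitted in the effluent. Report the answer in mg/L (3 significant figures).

780 L/s = 0.78 m³/s.
Mass balance: 24·110.8 = 0.78·Cₑ + 110·23.5.
Cₑ = (2659 − 2585) / 0.78 = 94.51 mg/L.

94.5 mg/L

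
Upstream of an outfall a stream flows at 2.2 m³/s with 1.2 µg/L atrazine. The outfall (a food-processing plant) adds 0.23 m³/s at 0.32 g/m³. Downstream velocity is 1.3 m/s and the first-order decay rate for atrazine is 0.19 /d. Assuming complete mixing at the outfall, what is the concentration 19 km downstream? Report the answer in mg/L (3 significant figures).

0.0304 mg/L

1.2 µg/L = 0.0012 mg/L.
After complete mixing, C₀ = (0.23·0.32 + 2.2·0.0012) / 2.43 = 0.03137 mg/L.
Travel time t = 1.9e+04 m / 1.3 m/s = 1.462e+04 s = 0.1692 d.
C = 0.03137·exp(−0.19·0.1692) = 0.03137·0.9684 = 0.03038 mg/L.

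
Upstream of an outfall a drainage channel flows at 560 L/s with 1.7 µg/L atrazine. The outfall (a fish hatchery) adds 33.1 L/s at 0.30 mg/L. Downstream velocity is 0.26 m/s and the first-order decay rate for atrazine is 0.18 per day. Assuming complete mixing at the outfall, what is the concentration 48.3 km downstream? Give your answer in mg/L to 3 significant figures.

33.1 L/s = 0.0331 m³/s.
560 L/s = 0.56 m³/s.
1.7 µg/L = 0.0017 mg/L.
After complete mixing, C₀ = (0.0331·0.3 + 0.56·0.0017) / 0.5931 = 0.01835 mg/L.
Travel time t = 4.83e+04 m / 0.26 m/s = 1.858e+05 s = 2.15 d.
C = 0.01835·exp(−0.18·2.15) = 0.01835·0.6791 = 0.01246 mg/L.

0.0125 mg/L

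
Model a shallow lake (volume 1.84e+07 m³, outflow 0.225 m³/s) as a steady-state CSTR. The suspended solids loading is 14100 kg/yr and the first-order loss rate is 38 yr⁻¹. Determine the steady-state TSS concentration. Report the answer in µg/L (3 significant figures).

Outflow Q = 0.225 m³/s × 3.156e+07 s/yr = 7.1e+06 m³/yr.
Steady-state CSTR mass balance: W = Q·C + k·V·C, so C = W/(Q + kV).
Q + kV = 7.1e+06 + 38·1.84e+07 = 7.063e+08 m³/yr.
C = 14100/7.063e+08 = 1.996e-05 kg/m³ = 0.01996 mg/L = 19.96 µg/L.

20.0 µg/L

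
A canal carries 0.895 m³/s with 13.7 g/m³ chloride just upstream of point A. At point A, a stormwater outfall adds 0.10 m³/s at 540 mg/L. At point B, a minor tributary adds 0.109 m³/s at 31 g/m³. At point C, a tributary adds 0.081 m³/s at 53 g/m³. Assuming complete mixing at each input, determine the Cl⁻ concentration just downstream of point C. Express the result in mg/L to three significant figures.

After input A: C = (0.895·13.7 + 0.1·540) / 0.995 = 66.59 mg/L.
After input B: C = (0.995·66.59 + 0.109·31) / 1.104 = 63.08 mg/L.
After input C: C = (1.104·63.08 + 0.081·53) / 1.185 = 62.39 mg/L.

62.4 mg/L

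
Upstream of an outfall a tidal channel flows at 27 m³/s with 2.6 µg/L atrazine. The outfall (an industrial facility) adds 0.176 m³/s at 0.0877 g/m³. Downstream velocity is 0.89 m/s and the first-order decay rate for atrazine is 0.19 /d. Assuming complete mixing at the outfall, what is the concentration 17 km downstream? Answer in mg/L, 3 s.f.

0.00302 mg/L

2.6 µg/L = 0.0026 mg/L.
After complete mixing, C₀ = (0.176·0.0877 + 27·0.0026) / 27.18 = 0.003151 mg/L.
Travel time t = 1.7e+04 m / 0.89 m/s = 1.91e+04 s = 0.2211 d.
C = 0.003151·exp(−0.19·0.2211) = 0.003151·0.9589 = 0.003022 mg/L.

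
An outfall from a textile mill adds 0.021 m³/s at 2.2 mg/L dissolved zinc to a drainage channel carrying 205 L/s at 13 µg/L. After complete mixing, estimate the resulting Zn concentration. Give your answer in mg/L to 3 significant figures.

205 L/s = 0.205 m³/s.
13 µg/L = 0.013 mg/L.
By mass balance at complete mixing, C = (0.021·2.2 + 0.205·0.013) / (0.021 + 0.205) = 0.04887/0.226 = 0.2162 mg/L.

0.216 mg/L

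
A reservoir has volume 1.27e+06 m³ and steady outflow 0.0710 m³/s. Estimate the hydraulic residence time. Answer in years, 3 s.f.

0.567 yr

Q = 0.0710 m³/s × 3.156e+07 s/yr = 2.241e+06 m³/yr.
Hydraulic residence time τ = V/Q = 1.27e+06/2.241e+06 = 0.5668 yr.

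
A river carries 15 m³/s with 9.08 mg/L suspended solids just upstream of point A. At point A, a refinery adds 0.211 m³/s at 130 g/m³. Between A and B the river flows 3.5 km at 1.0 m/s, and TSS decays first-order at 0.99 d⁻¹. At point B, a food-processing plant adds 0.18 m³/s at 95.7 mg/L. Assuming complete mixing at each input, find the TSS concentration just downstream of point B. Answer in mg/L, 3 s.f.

After input A: C = (15·9.08 + 0.211·130) / 15.21 = 10.76 mg/L.
Over the 3.5 km reach to input B (t = 3500 s = 0.04051 d), decay gives C = 10.76·exp(−0.99·0.04051) = 10.33 mg/L.
After input B: C = (15.21·10.33 + 0.18·95.7) / 15.39 = 11.33 mg/L.

11.3 mg/L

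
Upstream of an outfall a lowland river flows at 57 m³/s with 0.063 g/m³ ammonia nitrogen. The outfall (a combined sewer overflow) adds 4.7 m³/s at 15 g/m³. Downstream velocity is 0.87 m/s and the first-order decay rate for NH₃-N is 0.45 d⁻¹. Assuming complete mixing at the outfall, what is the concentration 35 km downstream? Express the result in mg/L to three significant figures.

After complete mixing, C₀ = (4.7·15 + 57·0.063) / 61.7 = 1.201 mg/L.
Travel time t = 3.5e+04 m / 0.87 m/s = 4.023e+04 s = 0.4656 d.
C = 1.201·exp(−0.45·0.4656) = 1.201·0.811 = 0.9738 mg/L.

0.974 mg/L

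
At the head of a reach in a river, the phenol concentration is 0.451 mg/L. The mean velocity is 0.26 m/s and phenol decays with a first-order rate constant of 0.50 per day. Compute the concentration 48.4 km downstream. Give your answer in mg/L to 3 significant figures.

0.154 mg/L

Travel time t = 48.4 km / 0.26 m/s = 4.84e+04/0.26 = 1.862e+05 s = 2.155 d.
First-order decay: C = 0.451·exp(−0.50·2.155) = 0.451·0.3405 = 0.1536 mg/L.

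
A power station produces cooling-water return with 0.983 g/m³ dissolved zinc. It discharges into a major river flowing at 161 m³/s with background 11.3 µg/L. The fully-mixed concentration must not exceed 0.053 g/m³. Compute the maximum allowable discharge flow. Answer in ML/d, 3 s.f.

11.3 µg/L = 0.0113 mg/L.
Mass balance at complete mixing: C_std·(Q_w + Q_r) = Q_w·C_e + Q_r·C_b.
Rearranging, Q_w = Q_r·(C_std − C_b)/(C_e − C_std) = 161·(0.053 − 0.0113) / (0.983 − 0.053) = 7.219 m³/s.
= 623.7 ML/d.

624 ML/d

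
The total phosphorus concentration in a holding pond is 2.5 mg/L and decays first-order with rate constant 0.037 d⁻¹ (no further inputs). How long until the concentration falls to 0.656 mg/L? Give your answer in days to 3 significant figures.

t = ln(C₀/C)/k = ln(2.5/0.656)/0.037 = 1.338/0.037 = 36.16 d.

36.2 d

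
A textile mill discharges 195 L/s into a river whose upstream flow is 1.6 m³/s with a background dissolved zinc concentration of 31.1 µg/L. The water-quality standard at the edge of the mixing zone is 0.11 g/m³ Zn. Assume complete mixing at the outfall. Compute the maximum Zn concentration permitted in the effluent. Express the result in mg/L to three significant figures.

195 L/s = 0.195 m³/s.
31.1 µg/L = 0.0311 mg/L.
Mass balance: 0.11·1.795 = 0.195·Cₑ + 1.6·0.0311.
Cₑ = (0.1975 − 0.04976) / 0.195 = 0.7574 mg/L.

0.757 mg/L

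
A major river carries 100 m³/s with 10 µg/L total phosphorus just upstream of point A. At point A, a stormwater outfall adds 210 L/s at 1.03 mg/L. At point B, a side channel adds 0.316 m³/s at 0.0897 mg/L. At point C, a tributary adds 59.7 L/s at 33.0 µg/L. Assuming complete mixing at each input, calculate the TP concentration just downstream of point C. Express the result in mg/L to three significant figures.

10 µg/L = 0.01 mg/L.
210 L/s = 0.21 m³/s.
After input A: C = (100·0.01 + 0.21·1.03) / 100.2 = 0.01214 mg/L.
After input B: C = (100.2·0.01214 + 0.316·0.0897) / 100.5 = 0.01238 mg/L.
59.7 L/s = 0.0597 m³/s.
33.0 µg/L = 0.033 mg/L.
After input C: C = (100.5·0.01238 + 0.0597·0.033) / 100.6 = 0.01239 mg/L.

0.0124 mg/L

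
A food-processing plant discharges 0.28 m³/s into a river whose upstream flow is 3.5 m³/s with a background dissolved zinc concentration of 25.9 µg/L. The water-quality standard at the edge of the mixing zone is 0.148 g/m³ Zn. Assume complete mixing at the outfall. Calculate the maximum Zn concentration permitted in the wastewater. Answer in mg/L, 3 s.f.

25.9 µg/L = 0.0259 mg/L.
Mass balance: 0.148·3.78 = 0.28·Cₑ + 3.5·0.0259.
Cₑ = (0.5594 − 0.09065) / 0.28 = 1.674 mg/L.

1.67 mg/L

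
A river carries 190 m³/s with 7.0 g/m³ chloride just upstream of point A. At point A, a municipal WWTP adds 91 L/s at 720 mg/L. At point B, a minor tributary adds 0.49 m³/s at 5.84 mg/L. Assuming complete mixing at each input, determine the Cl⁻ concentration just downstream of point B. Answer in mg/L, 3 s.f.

91 L/s = 0.091 m³/s.
After input A: C = (190·7 + 0.091·720) / 190.1 = 7.341 mg/L.
After input B: C = (190.1·7.341 + 0.49·5.84) / 190.6 = 7.337 mg/L.

7.34 mg/L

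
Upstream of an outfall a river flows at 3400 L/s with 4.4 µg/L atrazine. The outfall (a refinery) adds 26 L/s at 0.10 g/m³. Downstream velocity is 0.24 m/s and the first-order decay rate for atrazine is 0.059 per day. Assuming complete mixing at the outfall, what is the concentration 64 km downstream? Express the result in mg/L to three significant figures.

26 L/s = 0.026 m³/s.
3400 L/s = 3.4 m³/s.
4.4 µg/L = 0.0044 mg/L.
After complete mixing, C₀ = (0.026·0.1 + 3.4·0.0044) / 3.426 = 0.005126 mg/L.
Travel time t = 6.4e+04 m / 0.24 m/s = 2.667e+05 s = 3.086 d.
C = 0.005126·exp(−0.059·3.086) = 0.005126·0.8335 = 0.004272 mg/L.

0.00427 mg/L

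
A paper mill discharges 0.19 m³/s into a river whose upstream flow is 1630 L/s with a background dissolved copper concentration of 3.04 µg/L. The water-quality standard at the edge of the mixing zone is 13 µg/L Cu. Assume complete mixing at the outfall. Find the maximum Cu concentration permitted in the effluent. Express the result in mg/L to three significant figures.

1630 L/s = 1.63 m³/s.
3.04 µg/L = 0.00304 mg/L.
13 µg/L = 0.013 mg/L.
Mass balance: 0.013·1.82 = 0.19·Cₑ + 1.63·0.00304.
Cₑ = (0.02366 − 0.004955) / 0.19 = 0.09845 mg/L.

0.0984 mg/L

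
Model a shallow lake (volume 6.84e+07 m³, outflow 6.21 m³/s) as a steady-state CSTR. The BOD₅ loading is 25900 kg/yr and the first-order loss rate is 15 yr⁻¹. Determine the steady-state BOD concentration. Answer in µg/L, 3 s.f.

21.2 µg/L

Outflow Q = 6.21 m³/s × 3.156e+07 s/yr = 1.96e+08 m³/yr.
Steady-state CSTR mass balance: W = Q·C + k·V·C, so C = W/(Q + kV).
Q + kV = 1.96e+08 + 15·6.84e+07 = 1.222e+09 m³/yr.
C = 25900/1.222e+09 = 2.12e-05 kg/m³ = 0.0212 mg/L = 21.2 µg/L.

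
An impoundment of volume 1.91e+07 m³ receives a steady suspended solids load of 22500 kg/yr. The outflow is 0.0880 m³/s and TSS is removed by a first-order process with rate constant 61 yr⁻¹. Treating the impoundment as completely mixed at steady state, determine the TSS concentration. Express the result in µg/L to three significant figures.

Outflow Q = 0.0880 m³/s × 3.156e+07 s/yr = 2.777e+06 m³/yr.
Steady-state CSTR mass balance: W = Q·C + k·V·C, so C = W/(Q + kV).
Q + kV = 2.777e+06 + 61·1.91e+07 = 1.168e+09 m³/yr.
C = 22500/1.168e+09 = 1.927e-05 kg/m³ = 0.01927 mg/L = 19.27 µg/L.

19.3 µg/L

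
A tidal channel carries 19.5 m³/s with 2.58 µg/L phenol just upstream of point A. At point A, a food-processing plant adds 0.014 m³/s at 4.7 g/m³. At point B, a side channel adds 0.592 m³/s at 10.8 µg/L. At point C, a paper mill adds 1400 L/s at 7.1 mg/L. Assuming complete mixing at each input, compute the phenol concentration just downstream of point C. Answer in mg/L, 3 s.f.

2.58 µg/L = 0.00258 mg/L.
After input A: C = (19.5·0.00258 + 0.014·4.7) / 19.51 = 0.00595 mg/L.
10.8 µg/L = 0.0108 mg/L.
After input B: C = (19.51·0.00595 + 0.592·0.0108) / 20.11 = 0.006093 mg/L.
1400 L/s = 1.4 m³/s.
After input C: C = (20.11·0.006093 + 1.4·7.1) / 21.51 = 0.4679 mg/L.

0.468 mg/L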